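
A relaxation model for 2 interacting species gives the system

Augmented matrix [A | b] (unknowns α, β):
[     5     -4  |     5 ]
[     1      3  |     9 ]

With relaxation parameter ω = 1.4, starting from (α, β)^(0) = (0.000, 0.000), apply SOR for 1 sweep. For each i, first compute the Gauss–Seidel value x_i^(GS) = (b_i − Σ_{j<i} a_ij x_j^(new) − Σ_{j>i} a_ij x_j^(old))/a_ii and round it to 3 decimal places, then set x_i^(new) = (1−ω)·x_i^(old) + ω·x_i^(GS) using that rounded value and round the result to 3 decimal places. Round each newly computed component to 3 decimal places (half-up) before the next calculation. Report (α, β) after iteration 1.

Iteration 1:
  α: GS value = (5 - (-4)·0.000) / (5) = 1.000;  α ← (1−ω)·0.000 + ω·1.000 = 1.400
  β: GS value = (9 - (1)·1.400) / (3) = 2.533;  β ← (1−ω)·0.000 + ω·2.533 = 3.546

(1.400, 3.546)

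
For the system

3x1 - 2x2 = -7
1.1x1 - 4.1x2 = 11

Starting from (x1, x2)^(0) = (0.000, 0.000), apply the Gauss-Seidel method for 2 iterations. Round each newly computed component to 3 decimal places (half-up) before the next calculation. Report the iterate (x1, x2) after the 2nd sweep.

(-4.539, -3.901)

Iteration 1:
  x1 = (-7 - (-2)·0.000) / (3) = -2.333
  x2 = (11 - (1.1)·-2.333) / (-4.1) = -3.309
Iteration 2:
  x1 = (-7 - (-2)·-3.309) / (3) = -4.539
  x2 = (11 - (1.1)·-4.539) / (-4.1) = -3.901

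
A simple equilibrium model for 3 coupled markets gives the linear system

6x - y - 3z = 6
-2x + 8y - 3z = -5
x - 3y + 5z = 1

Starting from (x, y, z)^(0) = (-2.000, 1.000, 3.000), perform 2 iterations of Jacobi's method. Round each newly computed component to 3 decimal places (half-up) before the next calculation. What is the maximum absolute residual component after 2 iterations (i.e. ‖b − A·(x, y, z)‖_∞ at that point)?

6.735

Iteration 1:
  x = (6 - (-1)·1.000 - (-3)·3.000) / (6) = 2.667
  y = (-5 - (-2)·-2.000 - (-3)·3.000) / (8) = 0.000
  z = (1 - (1)·-2.000 - (-3)·1.000) / (5) = 1.200
Iteration 2:
  x = (6 - (-1)·0.000 - (-3)·1.200) / (6) = 1.600
  y = (-5 - (-2)·2.667 - (-3)·1.200) / (8) = 0.492
  z = (1 - (1)·2.667 - (-3)·0.000) / (5) = -0.333
Residual b − A·x = (-4.107, -6.735, 2.541); ∞-norm = 6.735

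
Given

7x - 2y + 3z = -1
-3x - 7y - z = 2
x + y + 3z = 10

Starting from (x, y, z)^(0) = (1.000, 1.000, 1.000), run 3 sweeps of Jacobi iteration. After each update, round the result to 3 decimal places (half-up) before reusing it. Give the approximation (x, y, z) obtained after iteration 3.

Iteration 1:
  x = (-1 - (-2)·1.000 - (3)·1.000) / (7) = -0.286
  y = (2 - (-3)·1.000 - (-1)·1.000) / (-7) = -0.857
  z = (10 - (1)·1.000 - (1)·1.000) / (3) = 2.667
Iteration 2:
  x = (-1 - (-2)·-0.857 - (3)·2.667) / (7) = -1.531
  y = (2 - (-3)·-0.286 - (-1)·2.667) / (-7) = -0.544
  z = (10 - (1)·-0.286 - (1)·-0.857) / (3) = 3.714
Iteration 3:
  x = (-1 - (-2)·-0.544 - (3)·3.714) / (7) = -1.890
  y = (2 - (-3)·-1.531 - (-1)·3.714) / (-7) = -0.160
  z = (10 - (1)·-1.531 - (1)·-0.544) / (3) = 4.025

(-1.890, -0.160, 4.025)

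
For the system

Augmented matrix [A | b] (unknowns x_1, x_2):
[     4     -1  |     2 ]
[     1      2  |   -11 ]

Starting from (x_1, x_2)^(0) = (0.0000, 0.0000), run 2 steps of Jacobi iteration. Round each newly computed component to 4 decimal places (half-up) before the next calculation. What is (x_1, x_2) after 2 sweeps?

(-0.8750, -5.7500)

Iteration 1:
  x_1 = (2 - (-1)·0.0000) / (4) = 0.5000
  x_2 = (-11 - (1)·0.0000) / (2) = -5.5000
Iteration 2:
  x_1 = (2 - (-1)·-5.5000) / (4) = -0.8750
  x_2 = (-11 - (1)·0.5000) / (2) = -5.7500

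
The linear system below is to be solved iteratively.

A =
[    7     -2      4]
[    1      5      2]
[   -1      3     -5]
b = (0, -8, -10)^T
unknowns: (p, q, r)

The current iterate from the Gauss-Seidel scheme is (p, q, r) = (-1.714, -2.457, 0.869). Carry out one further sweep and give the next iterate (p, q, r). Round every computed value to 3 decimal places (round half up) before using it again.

One sweep:
  p = (0 - (-2)·-2.457 - (4)·0.869) / (7) = -1.199
  q = (-8 - (1)·-1.199 - (2)·0.869) / (5) = -1.708
  r = (-10 - (-1)·-1.199 - (3)·-1.708) / (-5) = 1.215

(-1.199, -1.708, 1.215)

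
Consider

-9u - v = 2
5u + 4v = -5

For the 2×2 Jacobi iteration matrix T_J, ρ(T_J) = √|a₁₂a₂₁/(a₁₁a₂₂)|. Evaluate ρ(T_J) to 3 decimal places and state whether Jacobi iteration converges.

0.373

a₁₂a₂₁/(a₁₁a₂₂) = (-1)·(5) / ((-9)·(4)) = 0.138889
ρ = √|0.138889| = √0.138889 = 0.373
ρ < 1, so Jacobi converges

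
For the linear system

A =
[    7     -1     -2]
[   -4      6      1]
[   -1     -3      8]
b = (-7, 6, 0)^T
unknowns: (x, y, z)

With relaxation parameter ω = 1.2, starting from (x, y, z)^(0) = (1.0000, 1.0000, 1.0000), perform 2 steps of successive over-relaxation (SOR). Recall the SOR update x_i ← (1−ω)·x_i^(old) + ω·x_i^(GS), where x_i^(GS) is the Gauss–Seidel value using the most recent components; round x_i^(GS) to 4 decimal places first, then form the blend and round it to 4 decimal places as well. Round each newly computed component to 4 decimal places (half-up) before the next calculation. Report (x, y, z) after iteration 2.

(-1.1072, 0.3543, 0.0517)

Iteration 1:
  x: GS value = (-7 - (-1)·1.0000 - (-2)·1.0000) / (7) = -0.5714;  x ← (1−ω)·1.0000 + ω·-0.5714 = -0.8857
  y: GS value = (6 - (-4)·-0.8857 - (1)·1.0000) / (6) = 0.2429;  y ← (1−ω)·1.0000 + ω·0.2429 = 0.0915
  z: GS value = (0 - (-1)·-0.8857 - (-3)·0.0915) / (8) = -0.0764;  z ← (1−ω)·1.0000 + ω·-0.0764 = -0.2917
Iteration 2:
  x: GS value = (-7 - (-1)·0.0915 - (-2)·-0.2917) / (7) = -1.0703;  x ← (1−ω)·-0.8857 + ω·-1.0703 = -1.1072
  y: GS value = (6 - (-4)·-1.1072 - (1)·-0.2917) / (6) = 0.3105;  y ← (1−ω)·0.0915 + ω·0.3105 = 0.3543
  z: GS value = (0 - (-1)·-1.1072 - (-3)·0.3543) / (8) = -0.0055;  z ← (1−ω)·-0.2917 + ω·-0.0055 = 0.0517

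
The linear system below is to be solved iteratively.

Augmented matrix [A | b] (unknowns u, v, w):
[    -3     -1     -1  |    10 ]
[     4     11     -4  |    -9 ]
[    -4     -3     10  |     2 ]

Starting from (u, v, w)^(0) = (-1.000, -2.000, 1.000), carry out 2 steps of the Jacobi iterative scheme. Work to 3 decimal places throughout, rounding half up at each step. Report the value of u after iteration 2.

Iteration 1:
  u = (10 - (-1)·-2.000 - (-1)·1.000) / (-3) = -3.000
  v = (-9 - (4)·-1.000 - (-4)·1.000) / (11) = -0.091
  w = (2 - (-4)·-1.000 - (-3)·-2.000) / (10) = -0.800
Iteration 2:
  u = (10 - (-1)·-0.091 - (-1)·-0.800) / (-3) = -3.036
  v = (-9 - (4)·-3.000 - (-4)·-0.800) / (11) = -0.018
  w = (2 - (-4)·-3.000 - (-3)·-0.091) / (10) = -1.027

-3.036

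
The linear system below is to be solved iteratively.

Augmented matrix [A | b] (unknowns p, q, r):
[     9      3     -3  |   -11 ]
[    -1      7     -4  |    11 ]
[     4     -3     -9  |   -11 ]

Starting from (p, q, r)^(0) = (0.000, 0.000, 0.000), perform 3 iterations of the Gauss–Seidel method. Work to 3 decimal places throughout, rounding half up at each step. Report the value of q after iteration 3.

Iteration 1:
  p = (-11 - (3)·0.000 - (-3)·0.000) / (9) = -1.222
  q = (11 - (-1)·-1.222 - (-4)·0.000) / (7) = 1.397
  r = (-11 - (4)·-1.222 - (-3)·1.397) / (-9) = 0.213
Iteration 2:
  p = (-11 - (3)·1.397 - (-3)·0.213) / (9) = -1.617
  q = (11 - (-1)·-1.617 - (-4)·0.213) / (7) = 1.462
  r = (-11 - (4)·-1.617 - (-3)·1.462) / (-9) = 0.016
Iteration 3:
  p = (-11 - (3)·1.462 - (-3)·0.016) / (9) = -1.704
  q = (11 - (-1)·-1.704 - (-4)·0.016) / (7) = 1.337
  r = (-11 - (4)·-1.704 - (-3)·1.337) / (-9) = 0.019

1.337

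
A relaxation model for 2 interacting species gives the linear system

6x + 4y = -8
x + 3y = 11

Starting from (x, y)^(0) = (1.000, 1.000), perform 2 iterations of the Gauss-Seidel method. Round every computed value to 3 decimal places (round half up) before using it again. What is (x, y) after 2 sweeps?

Iteration 1:
  x = (-8 - (4)·1.000) / (6) = -2.000
  y = (11 - (1)·-2.000) / (3) = 4.333
Iteration 2:
  x = (-8 - (4)·4.333) / (6) = -4.222
  y = (11 - (1)·-4.222) / (3) = 5.074

(-4.222, 5.074)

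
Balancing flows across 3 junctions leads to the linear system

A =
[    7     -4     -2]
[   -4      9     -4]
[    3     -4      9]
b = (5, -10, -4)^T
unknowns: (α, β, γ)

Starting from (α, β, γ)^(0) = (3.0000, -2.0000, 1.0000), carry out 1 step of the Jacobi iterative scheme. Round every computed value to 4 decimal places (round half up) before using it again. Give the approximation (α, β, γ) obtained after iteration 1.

Iteration 1:
  α = (5 - (-4)·-2.0000 - (-2)·1.0000) / (7) = -0.1429
  β = (-10 - (-4)·3.0000 - (-4)·1.0000) / (9) = 0.6667
  γ = (-4 - (3)·3.0000 - (-4)·-2.0000) / (9) = -2.3333

(-0.1429, 0.6667, -2.3333)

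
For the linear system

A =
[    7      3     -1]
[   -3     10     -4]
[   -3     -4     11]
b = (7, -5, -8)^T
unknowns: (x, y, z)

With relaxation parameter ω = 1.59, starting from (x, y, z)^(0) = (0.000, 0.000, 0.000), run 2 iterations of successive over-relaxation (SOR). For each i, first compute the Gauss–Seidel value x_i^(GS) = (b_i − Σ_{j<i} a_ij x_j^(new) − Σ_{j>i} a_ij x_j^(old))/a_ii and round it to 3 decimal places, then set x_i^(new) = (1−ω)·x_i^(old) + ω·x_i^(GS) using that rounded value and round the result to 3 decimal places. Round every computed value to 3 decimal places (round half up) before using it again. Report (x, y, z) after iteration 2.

(0.566, -0.813, -1.094)

Iteration 1:
  x: GS value = (7 - (3)·0.000 - (-1)·0.000) / (7) = 1.000;  x ← (1−ω)·0.000 + ω·1.000 = 1.590
  y: GS value = (-5 - (-3)·1.590 - (-4)·0.000) / (10) = -0.023;  y ← (1−ω)·0.000 + ω·-0.023 = -0.037
  z: GS value = (-8 - (-3)·1.590 - (-4)·-0.037) / (11) = -0.307;  z ← (1−ω)·0.000 + ω·-0.307 = -0.488
Iteration 2:
  x: GS value = (7 - (3)·-0.037 - (-1)·-0.488) / (7) = 0.946;  x ← (1−ω)·1.590 + ω·0.946 = 0.566
  y: GS value = (-5 - (-3)·0.566 - (-4)·-0.488) / (10) = -0.525;  y ← (1−ω)·-0.037 + ω·-0.525 = -0.813
  z: GS value = (-8 - (-3)·0.566 - (-4)·-0.813) / (11) = -0.869;  z ← (1−ω)·-0.488 + ω·-0.869 = -1.094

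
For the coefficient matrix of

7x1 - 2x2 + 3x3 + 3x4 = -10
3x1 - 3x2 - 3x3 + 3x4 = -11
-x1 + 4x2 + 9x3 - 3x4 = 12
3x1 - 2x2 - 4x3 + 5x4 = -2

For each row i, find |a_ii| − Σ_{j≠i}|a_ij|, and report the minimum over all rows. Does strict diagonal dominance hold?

-6

row 1: |7| − (2+3+3) = -1
row 2: |-3| − (3+3+3) = -6
row 3: |9| − (1+4+3) = 1
row 4: |5| − (3+2+4) = -4
minimum over rows = -6 → not strictly diagonally dominant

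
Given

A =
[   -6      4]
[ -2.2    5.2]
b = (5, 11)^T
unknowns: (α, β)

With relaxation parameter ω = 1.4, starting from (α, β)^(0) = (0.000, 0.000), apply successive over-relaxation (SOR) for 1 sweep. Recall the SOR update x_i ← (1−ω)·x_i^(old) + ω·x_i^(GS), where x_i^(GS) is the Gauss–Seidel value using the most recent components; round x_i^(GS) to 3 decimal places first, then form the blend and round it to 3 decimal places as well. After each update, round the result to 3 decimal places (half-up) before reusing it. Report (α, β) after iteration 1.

(-1.166, 2.271)

Iteration 1:
  α: GS value = (5 - (4)·0.000) / (-6) = -0.833;  α ← (1−ω)·0.000 + ω·-0.833 = -1.166
  β: GS value = (11 - (-2.2)·-1.166) / (5.2) = 1.622;  β ← (1−ω)·0.000 + ω·1.622 = 2.271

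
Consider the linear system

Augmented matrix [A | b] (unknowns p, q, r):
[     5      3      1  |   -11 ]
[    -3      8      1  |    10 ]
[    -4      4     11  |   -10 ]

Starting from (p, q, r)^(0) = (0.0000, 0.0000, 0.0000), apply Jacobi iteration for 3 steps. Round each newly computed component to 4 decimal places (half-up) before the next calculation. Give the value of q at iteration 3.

0.4824

Iteration 1:
  p = (-11 - (3)·0.0000 - (1)·0.0000) / (5) = -2.2000
  q = (10 - (-3)·0.0000 - (1)·0.0000) / (8) = 1.2500
  r = (-10 - (-4)·0.0000 - (4)·0.0000) / (11) = -0.9091
Iteration 2:
  p = (-11 - (3)·1.2500 - (1)·-0.9091) / (5) = -2.7682
  q = (10 - (-3)·-2.2000 - (1)·-0.9091) / (8) = 0.5386
  r = (-10 - (-4)·-2.2000 - (4)·1.2500) / (11) = -2.1636
Iteration 3:
  p = (-11 - (3)·0.5386 - (1)·-2.1636) / (5) = -2.0904
  q = (10 - (-3)·-2.7682 - (1)·-2.1636) / (8) = 0.4824
  r = (-10 - (-4)·-2.7682 - (4)·0.5386) / (11) = -2.1116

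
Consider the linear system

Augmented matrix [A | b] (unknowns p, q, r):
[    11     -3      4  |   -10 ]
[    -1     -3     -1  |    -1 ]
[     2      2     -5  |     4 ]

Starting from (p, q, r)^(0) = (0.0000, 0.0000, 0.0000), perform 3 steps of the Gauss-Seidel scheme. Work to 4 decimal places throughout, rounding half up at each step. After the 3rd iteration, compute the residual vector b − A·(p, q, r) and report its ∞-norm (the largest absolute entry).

0.0492

Iteration 1:
  p = (-10 - (-3)·0.0000 - (4)·0.0000) / (11) = -0.9091
  q = (-1 - (-1)·-0.9091 - (-1)·0.0000) / (-3) = 0.6364
  r = (4 - (2)·-0.9091 - (2)·0.6364) / (-5) = -0.9091
Iteration 2:
  p = (-10 - (-3)·0.6364 - (4)·-0.9091) / (11) = -0.4049
  q = (-1 - (-1)·-0.4049 - (-1)·-0.9091) / (-3) = 0.7713
  r = (4 - (2)·-0.4049 - (2)·0.7713) / (-5) = -0.6534
Iteration 3:
  p = (-10 - (-3)·0.7713 - (4)·-0.6534) / (11) = -0.4611
  q = (-1 - (-1)·-0.4611 - (-1)·-0.6534) / (-3) = 0.7048
  r = (4 - (2)·-0.4611 - (2)·0.7048) / (-5) = -0.7025
Residual b − A·x = (-0.0035, -0.0492, 0.0001); ∞-norm = 0.0492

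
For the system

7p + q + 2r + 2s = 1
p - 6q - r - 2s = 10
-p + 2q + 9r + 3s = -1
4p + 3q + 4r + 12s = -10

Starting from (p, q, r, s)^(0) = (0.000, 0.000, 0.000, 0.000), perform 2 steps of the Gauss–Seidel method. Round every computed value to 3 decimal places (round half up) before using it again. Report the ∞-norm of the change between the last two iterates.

Iteration 1:
  p = (1 - (1)·0.000 - (2)·0.000 - (2)·0.000) / (7) = 0.143
  q = (10 - (1)·0.143 - (-1)·0.000 - (-2)·0.000) / (-6) = -1.643
  r = (-1 - (-1)·0.143 - (2)·-1.643 - (3)·0.000) / (9) = 0.270
  s = (-10 - (4)·0.143 - (3)·-1.643 - (4)·0.270) / (12) = -0.560
Iteration 2:
  p = (1 - (1)·-1.643 - (2)·0.270 - (2)·-0.560) / (7) = 0.460
  q = (10 - (1)·0.460 - (-1)·0.270 - (-2)·-0.560) / (-6) = -1.448
  r = (-1 - (-1)·0.460 - (2)·-1.448 - (3)·-0.560) / (9) = 0.448
  s = (-10 - (4)·0.460 - (3)·-1.448 - (4)·0.448) / (12) = -0.774
Change: (0.317, 0.195, 0.178, -0.214) → max |·| = 0.317

0.317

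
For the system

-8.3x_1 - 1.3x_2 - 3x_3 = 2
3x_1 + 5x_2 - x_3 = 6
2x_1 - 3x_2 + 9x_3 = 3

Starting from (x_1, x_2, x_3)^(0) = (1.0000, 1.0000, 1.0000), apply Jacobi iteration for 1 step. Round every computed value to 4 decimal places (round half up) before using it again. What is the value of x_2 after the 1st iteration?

0.8000

Iteration 1:
  x_1 = (2 - (-1.3)·1.0000 - (-3)·1.0000) / (-8.3) = -0.7590
  x_2 = (6 - (3)·1.0000 - (-1)·1.0000) / (5) = 0.8000
  x_3 = (3 - (2)·1.0000 - (-3)·1.0000) / (9) = 0.4444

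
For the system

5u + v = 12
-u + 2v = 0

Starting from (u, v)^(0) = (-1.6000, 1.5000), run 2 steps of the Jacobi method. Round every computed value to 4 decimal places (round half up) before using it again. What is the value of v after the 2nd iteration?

1.0500

Iteration 1:
  u = (12 - (1)·1.5000) / (5) = 2.1000
  v = (0 - (-1)·-1.6000) / (2) = -0.8000
Iteration 2:
  u = (12 - (1)·-0.8000) / (5) = 2.5600
  v = (0 - (-1)·2.1000) / (2) = 1.0500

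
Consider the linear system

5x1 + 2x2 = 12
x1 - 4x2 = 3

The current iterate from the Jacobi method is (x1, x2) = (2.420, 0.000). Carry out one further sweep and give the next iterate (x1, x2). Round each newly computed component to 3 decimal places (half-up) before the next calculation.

(2.400, -0.145)

One sweep:
  x1 = (12 - (2)·0.000) / (5) = 2.400
  x2 = (3 - (1)·2.420) / (-4) = -0.145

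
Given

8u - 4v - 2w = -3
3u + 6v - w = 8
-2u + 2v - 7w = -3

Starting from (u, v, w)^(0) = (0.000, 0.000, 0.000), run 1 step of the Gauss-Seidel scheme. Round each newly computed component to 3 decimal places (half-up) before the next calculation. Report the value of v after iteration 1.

Iteration 1:
  u = (-3 - (-4)·0.000 - (-2)·0.000) / (8) = -0.375
  v = (8 - (3)·-0.375 - (-1)·0.000) / (6) = 1.521
  w = (-3 - (-2)·-0.375 - (2)·1.521) / (-7) = 0.970

1.521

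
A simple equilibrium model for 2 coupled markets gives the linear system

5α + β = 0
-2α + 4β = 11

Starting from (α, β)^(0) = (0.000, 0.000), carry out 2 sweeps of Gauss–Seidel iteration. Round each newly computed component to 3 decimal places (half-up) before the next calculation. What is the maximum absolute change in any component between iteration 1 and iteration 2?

0.550

Iteration 1:
  α = (0 - (1)·0.000) / (5) = 0.000
  β = (11 - (-2)·0.000) / (4) = 2.750
Iteration 2:
  α = (0 - (1)·2.750) / (5) = -0.550
  β = (11 - (-2)·-0.550) / (4) = 2.475
Change: (-0.550, -0.275) → max |·| = 0.550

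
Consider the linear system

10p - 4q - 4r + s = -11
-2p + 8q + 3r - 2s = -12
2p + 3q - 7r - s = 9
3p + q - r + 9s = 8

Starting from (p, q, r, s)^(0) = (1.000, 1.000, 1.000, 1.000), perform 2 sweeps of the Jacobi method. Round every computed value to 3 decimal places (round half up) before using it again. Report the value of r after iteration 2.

-2.069

Iteration 1:
  p = (-11 - (-4)·1.000 - (-4)·1.000 - (1)·1.000) / (10) = -0.400
  q = (-12 - (-2)·1.000 - (3)·1.000 - (-2)·1.000) / (8) = -1.375
  r = (9 - (2)·1.000 - (3)·1.000 - (-1)·1.000) / (-7) = -0.714
  s = (8 - (3)·1.000 - (1)·1.000 - (-1)·1.000) / (9) = 0.556
Iteration 2:
  p = (-11 - (-4)·-1.375 - (-4)·-0.714 - (1)·0.556) / (10) = -1.991
  q = (-12 - (-2)·-0.400 - (3)·-0.714 - (-2)·0.556) / (8) = -1.193
  r = (9 - (2)·-0.400 - (3)·-1.375 - (-1)·0.556) / (-7) = -2.069
  s = (8 - (3)·-0.400 - (1)·-1.375 - (-1)·-0.714) / (9) = 1.096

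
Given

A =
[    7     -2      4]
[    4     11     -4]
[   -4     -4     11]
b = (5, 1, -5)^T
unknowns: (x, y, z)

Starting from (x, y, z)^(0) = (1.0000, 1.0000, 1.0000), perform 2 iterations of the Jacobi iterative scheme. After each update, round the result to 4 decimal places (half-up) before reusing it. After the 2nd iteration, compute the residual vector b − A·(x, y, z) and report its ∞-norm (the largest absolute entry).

Iteration 1:
  x = (5 - (-2)·1.0000 - (4)·1.0000) / (7) = 0.4286
  y = (1 - (4)·1.0000 - (-4)·1.0000) / (11) = 0.0909
  z = (-5 - (-4)·1.0000 - (-4)·1.0000) / (11) = 0.2727
Iteration 2:
  x = (5 - (-2)·0.0909 - (4)·0.2727) / (7) = 0.5844
  y = (1 - (4)·0.4286 - (-4)·0.2727) / (11) = 0.0342
  z = (-5 - (-4)·0.4286 - (-4)·0.0909) / (11) = -0.2656
Residual b − A·x = (2.0400, -2.7762, 0.3960); ∞-norm = 2.7762

2.7762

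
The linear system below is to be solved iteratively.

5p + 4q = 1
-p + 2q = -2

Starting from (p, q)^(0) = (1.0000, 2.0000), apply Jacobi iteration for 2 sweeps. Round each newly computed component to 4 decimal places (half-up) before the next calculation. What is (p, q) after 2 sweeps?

Iteration 1:
  p = (1 - (4)·2.0000) / (5) = -1.4000
  q = (-2 - (-1)·1.0000) / (2) = -0.5000
Iteration 2:
  p = (1 - (4)·-0.5000) / (5) = 0.6000
  q = (-2 - (-1)·-1.4000) / (2) = -1.7000

(0.6000, -1.7000)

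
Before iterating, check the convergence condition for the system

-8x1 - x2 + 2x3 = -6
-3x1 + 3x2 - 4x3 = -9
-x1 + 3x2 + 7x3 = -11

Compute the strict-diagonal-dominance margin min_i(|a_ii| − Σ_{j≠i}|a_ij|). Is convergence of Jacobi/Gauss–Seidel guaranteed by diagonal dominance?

-4

row 1: |-8| − (1+2) = 5
row 2: |3| − (3+4) = -4
row 3: |7| − (1+3) = 3
minimum over rows = -4 → not strictly diagonally dominant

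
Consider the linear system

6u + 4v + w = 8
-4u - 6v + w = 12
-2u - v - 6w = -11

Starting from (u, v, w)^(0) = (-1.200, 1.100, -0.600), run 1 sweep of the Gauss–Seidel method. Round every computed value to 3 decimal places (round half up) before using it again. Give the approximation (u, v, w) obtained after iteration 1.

(0.700, -2.567, 2.028)

Iteration 1:
  u = (8 - (4)·1.100 - (1)·-0.600) / (6) = 0.700
  v = (12 - (-4)·0.700 - (1)·-0.600) / (-6) = -2.567
  w = (-11 - (-2)·0.700 - (-1)·-2.567) / (-6) = 2.028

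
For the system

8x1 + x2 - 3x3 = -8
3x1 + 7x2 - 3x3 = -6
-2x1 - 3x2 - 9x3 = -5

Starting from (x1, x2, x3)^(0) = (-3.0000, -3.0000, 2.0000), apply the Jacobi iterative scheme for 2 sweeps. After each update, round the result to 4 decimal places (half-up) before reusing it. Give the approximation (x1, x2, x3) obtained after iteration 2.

Iteration 1:
  x1 = (-8 - (1)·-3.0000 - (-3)·2.0000) / (8) = 0.1250
  x2 = (-6 - (3)·-3.0000 - (-3)·2.0000) / (7) = 1.2857
  x3 = (-5 - (-2)·-3.0000 - (-3)·-3.0000) / (-9) = 2.2222
Iteration 2:
  x1 = (-8 - (1)·1.2857 - (-3)·2.2222) / (8) = -0.3274
  x2 = (-6 - (3)·0.1250 - (-3)·2.2222) / (7) = 0.0417
  x3 = (-5 - (-2)·0.1250 - (-3)·1.2857) / (-9) = 0.0992

(-0.3274, 0.0417, 0.0992)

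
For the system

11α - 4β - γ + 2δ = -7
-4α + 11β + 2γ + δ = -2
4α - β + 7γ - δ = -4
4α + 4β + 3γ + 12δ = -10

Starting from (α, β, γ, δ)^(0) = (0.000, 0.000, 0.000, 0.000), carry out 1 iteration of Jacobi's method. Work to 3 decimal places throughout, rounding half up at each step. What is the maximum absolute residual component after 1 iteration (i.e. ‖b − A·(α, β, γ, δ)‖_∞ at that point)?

4.981

Iteration 1:
  α = (-7 - (-4)·0.000 - (-1)·0.000 - (2)·0.000) / (11) = -0.636
  β = (-2 - (-4)·0.000 - (2)·0.000 - (1)·0.000) / (11) = -0.182
  γ = (-4 - (4)·0.000 - (-1)·0.000 - (-1)·0.000) / (7) = -0.571
  δ = (-10 - (4)·0.000 - (4)·0.000 - (3)·0.000) / (12) = -0.833
Residual b − A·x = (0.363, -0.567, 1.526, 4.981); ∞-norm = 4.981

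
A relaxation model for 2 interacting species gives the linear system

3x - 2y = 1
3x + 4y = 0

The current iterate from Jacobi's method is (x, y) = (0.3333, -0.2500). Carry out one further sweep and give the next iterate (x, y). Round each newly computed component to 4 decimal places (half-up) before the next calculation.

One sweep:
  x = (1 - (-2)·-0.2500) / (3) = 0.1667
  y = (0 - (3)·0.3333) / (4) = -0.2500

(0.1667, -0.2500)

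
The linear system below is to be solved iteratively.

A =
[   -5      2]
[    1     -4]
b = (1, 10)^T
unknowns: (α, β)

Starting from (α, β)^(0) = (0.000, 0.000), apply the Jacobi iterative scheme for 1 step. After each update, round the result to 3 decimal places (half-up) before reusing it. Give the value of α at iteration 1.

Iteration 1:
  α = (1 - (2)·0.000) / (-5) = -0.200
  β = (10 - (1)·0.000) / (-4) = -2.500

-0.200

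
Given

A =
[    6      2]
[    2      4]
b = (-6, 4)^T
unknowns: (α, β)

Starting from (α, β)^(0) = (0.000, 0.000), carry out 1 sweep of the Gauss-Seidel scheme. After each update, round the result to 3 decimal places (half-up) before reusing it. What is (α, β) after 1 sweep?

(-1.000, 1.500)

Iteration 1:
  α = (-6 - (2)·0.000) / (6) = -1.000
  β = (4 - (2)·-1.000) / (4) = 1.500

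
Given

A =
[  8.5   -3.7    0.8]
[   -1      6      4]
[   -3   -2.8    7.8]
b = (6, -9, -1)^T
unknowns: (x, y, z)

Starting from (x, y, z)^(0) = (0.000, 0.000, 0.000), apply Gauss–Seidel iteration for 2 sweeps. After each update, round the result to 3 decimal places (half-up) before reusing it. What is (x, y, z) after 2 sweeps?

(0.138, -1.242, -0.521)

Iteration 1:
  x = (6 - (-3.7)·0.000 - (0.8)·0.000) / (8.5) = 0.706
  y = (-9 - (-1)·0.706 - (4)·0.000) / (6) = -1.382
  z = (-1 - (-3)·0.706 - (-2.8)·-1.382) / (7.8) = -0.353
Iteration 2:
  x = (6 - (-3.7)·-1.382 - (0.8)·-0.353) / (8.5) = 0.138
  y = (-9 - (-1)·0.138 - (4)·-0.353) / (6) = -1.242
  z = (-1 - (-3)·0.138 - (-2.8)·-1.242) / (7.8) = -0.521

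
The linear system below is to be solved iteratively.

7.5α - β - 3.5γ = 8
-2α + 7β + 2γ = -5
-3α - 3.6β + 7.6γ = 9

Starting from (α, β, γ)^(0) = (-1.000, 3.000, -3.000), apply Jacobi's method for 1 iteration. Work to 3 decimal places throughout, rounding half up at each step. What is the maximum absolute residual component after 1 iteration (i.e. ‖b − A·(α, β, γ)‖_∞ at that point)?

15.093

Iteration 1:
  α = (8 - (-1)·3.000 - (-3.5)·-3.000) / (7.5) = 0.067
  β = (-5 - (-2)·-1.000 - (2)·-3.000) / (7) = -0.143
  γ = (9 - (-3)·-1.000 - (-3.6)·3.000) / (7.6) = 2.211
Residual b − A·x = (15.093, -8.287, -8.117); ∞-norm = 15.093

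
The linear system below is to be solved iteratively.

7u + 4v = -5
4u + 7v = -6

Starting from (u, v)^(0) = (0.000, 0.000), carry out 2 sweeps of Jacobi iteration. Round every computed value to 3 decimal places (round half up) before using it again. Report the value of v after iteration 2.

Iteration 1:
  u = (-5 - (4)·0.000) / (7) = -0.714
  v = (-6 - (4)·0.000) / (7) = -0.857
Iteration 2:
  u = (-5 - (4)·-0.857) / (7) = -0.225
  v = (-6 - (4)·-0.714) / (7) = -0.449

-0.449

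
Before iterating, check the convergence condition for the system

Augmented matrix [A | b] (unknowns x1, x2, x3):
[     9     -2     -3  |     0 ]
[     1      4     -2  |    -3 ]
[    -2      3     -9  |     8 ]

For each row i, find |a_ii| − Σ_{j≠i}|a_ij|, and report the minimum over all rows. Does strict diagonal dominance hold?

1

row 1: |9| − (2+3) = 4
row 2: |4| − (1+2) = 1
row 3: |-9| − (2+3) = 4
minimum over rows = 1 → strictly diagonally dominant (convergence guaranteed)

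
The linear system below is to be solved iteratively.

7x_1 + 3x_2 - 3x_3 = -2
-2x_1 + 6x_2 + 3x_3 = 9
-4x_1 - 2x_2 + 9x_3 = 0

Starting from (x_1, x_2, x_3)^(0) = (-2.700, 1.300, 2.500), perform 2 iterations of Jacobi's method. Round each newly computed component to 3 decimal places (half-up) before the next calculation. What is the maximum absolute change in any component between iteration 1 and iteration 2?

2.682

Iteration 1:
  x_1 = (-2 - (3)·1.300 - (-3)·2.500) / (7) = 0.229
  x_2 = (9 - (-2)·-2.700 - (3)·2.500) / (6) = -0.650
  x_3 = (0 - (-4)·-2.700 - (-2)·1.300) / (9) = -0.911
Iteration 2:
  x_1 = (-2 - (3)·-0.650 - (-3)·-0.911) / (7) = -0.398
  x_2 = (9 - (-2)·0.229 - (3)·-0.911) / (6) = 2.032
  x_3 = (0 - (-4)·0.229 - (-2)·-0.650) / (9) = -0.043
Change: (-0.627, 2.682, 0.868) → max |·| = 2.682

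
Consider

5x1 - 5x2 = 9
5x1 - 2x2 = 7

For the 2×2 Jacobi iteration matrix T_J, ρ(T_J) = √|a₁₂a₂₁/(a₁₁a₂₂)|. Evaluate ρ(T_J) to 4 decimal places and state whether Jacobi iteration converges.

a₁₂a₂₁/(a₁₁a₂₂) = (-5)·(5) / ((5)·(-2)) = 2.500000
ρ = √|2.500000| = √2.500000 = 1.5811
ρ > 1, so Jacobi diverges

1.5811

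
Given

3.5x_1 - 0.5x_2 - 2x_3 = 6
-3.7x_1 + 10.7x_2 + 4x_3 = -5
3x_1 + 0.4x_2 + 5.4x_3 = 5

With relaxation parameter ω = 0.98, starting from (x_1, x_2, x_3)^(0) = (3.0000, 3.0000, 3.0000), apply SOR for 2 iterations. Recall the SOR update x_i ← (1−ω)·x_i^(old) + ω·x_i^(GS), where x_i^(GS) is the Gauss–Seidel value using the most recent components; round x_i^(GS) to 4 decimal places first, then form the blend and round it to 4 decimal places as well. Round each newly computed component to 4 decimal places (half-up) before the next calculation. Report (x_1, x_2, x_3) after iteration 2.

(1.1083, 0.3200, 0.2586)

Iteration 1:
  x_1: GS value = (6 - (-0.5)·3.0000 - (-2)·3.0000) / (3.5) = 3.8571;  x_1 ← (1−ω)·3.0000 + ω·3.8571 = 3.8400
  x_2: GS value = (-5 - (-3.7)·3.8400 - (4)·3.0000) / (10.7) = -0.2609;  x_2 ← (1−ω)·3.0000 + ω·-0.2609 = -0.1957
  x_3: GS value = (5 - (3)·3.8400 - (0.4)·-0.1957) / (5.4) = -1.1929;  x_3 ← (1−ω)·3.0000 + ω·-1.1929 = -1.1090
Iteration 2:
  x_1: GS value = (6 - (-0.5)·-0.1957 - (-2)·-1.1090) / (3.5) = 1.0526;  x_1 ← (1−ω)·3.8400 + ω·1.0526 = 1.1083
  x_2: GS value = (-5 - (-3.7)·1.1083 - (4)·-1.1090) / (10.7) = 0.3305;  x_2 ← (1−ω)·-0.1957 + ω·0.3305 = 0.3200
  x_3: GS value = (5 - (3)·1.1083 - (0.4)·0.3200) / (5.4) = 0.2865;  x_3 ← (1−ω)·-1.1090 + ω·0.2865 = 0.2586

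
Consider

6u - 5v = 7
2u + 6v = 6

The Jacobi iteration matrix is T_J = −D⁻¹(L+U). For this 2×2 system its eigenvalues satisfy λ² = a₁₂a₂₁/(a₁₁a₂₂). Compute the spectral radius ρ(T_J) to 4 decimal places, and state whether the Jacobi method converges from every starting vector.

0.5270

a₁₂a₂₁/(a₁₁a₂₂) = (-5)·(2) / ((6)·(6)) = -0.277778
ρ = √|-0.277778| = √0.277778 = 0.5270
ρ < 1, so Jacobi converges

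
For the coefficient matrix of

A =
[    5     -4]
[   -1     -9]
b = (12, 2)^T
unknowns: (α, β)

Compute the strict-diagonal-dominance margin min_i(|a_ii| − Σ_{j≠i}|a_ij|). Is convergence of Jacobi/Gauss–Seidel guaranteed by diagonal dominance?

row 1: |5| − (4) = 1
row 2: |-9| − (1) = 8
minimum over rows = 1 → strictly diagonally dominant (convergence guaranteed)

1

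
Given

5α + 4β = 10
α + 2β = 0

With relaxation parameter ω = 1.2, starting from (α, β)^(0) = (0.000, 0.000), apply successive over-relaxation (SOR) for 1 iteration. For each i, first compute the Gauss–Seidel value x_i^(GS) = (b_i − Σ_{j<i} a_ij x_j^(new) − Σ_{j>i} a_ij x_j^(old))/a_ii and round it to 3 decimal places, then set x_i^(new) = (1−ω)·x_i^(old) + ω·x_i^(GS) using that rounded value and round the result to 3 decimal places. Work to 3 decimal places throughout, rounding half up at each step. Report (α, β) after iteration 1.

Iteration 1:
  α: GS value = (10 - (4)·0.000) / (5) = 2.000;  α ← (1−ω)·0.000 + ω·2.000 = 2.400
  β: GS value = (0 - (1)·2.400) / (2) = -1.200;  β ← (1−ω)·0.000 + ω·-1.200 = -1.440

(2.400, -1.440)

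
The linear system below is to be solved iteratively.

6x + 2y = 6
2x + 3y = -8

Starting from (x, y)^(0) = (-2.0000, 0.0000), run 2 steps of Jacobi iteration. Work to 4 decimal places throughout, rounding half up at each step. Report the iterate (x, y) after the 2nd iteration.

(1.4444, -3.3333)

Iteration 1:
  x = (6 - (2)·0.0000) / (6) = 1.0000
  y = (-8 - (2)·-2.0000) / (3) = -1.3333
Iteration 2:
  x = (6 - (2)·-1.3333) / (6) = 1.4444
  y = (-8 - (2)·1.0000) / (3) = -3.3333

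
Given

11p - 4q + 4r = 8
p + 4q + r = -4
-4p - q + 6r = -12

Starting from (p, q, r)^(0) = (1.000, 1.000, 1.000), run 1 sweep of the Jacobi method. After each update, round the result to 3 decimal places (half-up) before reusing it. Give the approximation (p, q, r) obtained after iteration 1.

Iteration 1:
  p = (8 - (-4)·1.000 - (4)·1.000) / (11) = 0.727
  q = (-4 - (1)·1.000 - (1)·1.000) / (4) = -1.500
  r = (-12 - (-4)·1.000 - (-1)·1.000) / (6) = -1.167

(0.727, -1.500, -1.167)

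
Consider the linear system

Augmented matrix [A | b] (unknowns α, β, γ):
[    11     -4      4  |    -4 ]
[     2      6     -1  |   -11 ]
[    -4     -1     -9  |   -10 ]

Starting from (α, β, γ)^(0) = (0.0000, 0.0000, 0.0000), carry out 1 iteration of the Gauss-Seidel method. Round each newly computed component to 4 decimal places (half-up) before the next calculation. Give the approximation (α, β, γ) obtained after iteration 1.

Iteration 1:
  α = (-4 - (-4)·0.0000 - (4)·0.0000) / (11) = -0.3636
  β = (-11 - (2)·-0.3636 - (-1)·0.0000) / (6) = -1.7121
  γ = (-10 - (-4)·-0.3636 - (-1)·-1.7121) / (-9) = 1.4629

(-0.3636, -1.7121, 1.4629)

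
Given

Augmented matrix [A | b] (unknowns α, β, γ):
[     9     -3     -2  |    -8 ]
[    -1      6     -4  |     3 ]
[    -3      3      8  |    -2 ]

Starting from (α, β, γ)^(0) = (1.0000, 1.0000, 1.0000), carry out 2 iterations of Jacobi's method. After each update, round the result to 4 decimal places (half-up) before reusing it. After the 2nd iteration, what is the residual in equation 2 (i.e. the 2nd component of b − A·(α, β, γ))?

-2.6668

Iteration 1:
  α = (-8 - (-3)·1.0000 - (-2)·1.0000) / (9) = -0.3333
  β = (3 - (-1)·1.0000 - (-4)·1.0000) / (6) = 1.3333
  γ = (-2 - (-3)·1.0000 - (3)·1.0000) / (8) = -0.2500
Iteration 2:
  α = (-8 - (-3)·1.3333 - (-2)·-0.2500) / (9) = -0.5000
  β = (3 - (-1)·-0.3333 - (-4)·-0.2500) / (6) = 0.2778
  γ = (-2 - (-3)·-0.3333 - (3)·1.3333) / (8) = -0.8750
Residual b − A·x = (-4.4166, -2.6668, 2.6666)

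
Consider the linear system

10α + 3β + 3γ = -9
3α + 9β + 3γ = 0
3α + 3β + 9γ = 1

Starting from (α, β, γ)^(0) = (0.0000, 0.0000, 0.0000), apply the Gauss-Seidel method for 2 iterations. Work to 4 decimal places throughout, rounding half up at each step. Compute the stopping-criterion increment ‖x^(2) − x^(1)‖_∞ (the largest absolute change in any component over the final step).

0.1833

Iteration 1:
  α = (-9 - (3)·0.0000 - (3)·0.0000) / (10) = -0.9000
  β = (0 - (3)·-0.9000 - (3)·0.0000) / (9) = 0.3000
  γ = (1 - (3)·-0.9000 - (3)·0.3000) / (9) = 0.3111
Iteration 2:
  α = (-9 - (3)·0.3000 - (3)·0.3111) / (10) = -1.0833
  β = (0 - (3)·-1.0833 - (3)·0.3111) / (9) = 0.2574
  γ = (1 - (3)·-1.0833 - (3)·0.2574) / (9) = 0.3864
Change: (-0.1833, -0.0426, 0.0753) → max |·| = 0.1833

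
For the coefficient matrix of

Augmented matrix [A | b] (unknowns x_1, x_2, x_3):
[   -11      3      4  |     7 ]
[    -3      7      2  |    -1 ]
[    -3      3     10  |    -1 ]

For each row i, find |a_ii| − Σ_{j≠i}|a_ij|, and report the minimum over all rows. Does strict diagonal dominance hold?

row 1: |-11| − (3+4) = 4
row 2: |7| − (3+2) = 2
row 3: |10| − (3+3) = 4
minimum over rows = 2 → strictly diagonally dominant (convergence guaranteed)

2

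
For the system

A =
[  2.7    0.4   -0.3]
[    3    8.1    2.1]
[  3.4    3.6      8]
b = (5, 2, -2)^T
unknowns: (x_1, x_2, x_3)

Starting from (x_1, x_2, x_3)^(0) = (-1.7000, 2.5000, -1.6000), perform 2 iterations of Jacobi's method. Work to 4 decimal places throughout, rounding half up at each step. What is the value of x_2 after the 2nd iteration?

-0.0668

Iteration 1:
  x_1 = (5 - (0.4)·2.5000 - (-0.3)·-1.6000) / (2.7) = 1.3037
  x_2 = (2 - (3)·-1.7000 - (2.1)·-1.6000) / (8.1) = 1.2914
  x_3 = (-2 - (3.4)·-1.7000 - (3.6)·2.5000) / (8) = -0.6525
Iteration 2:
  x_1 = (5 - (0.4)·1.2914 - (-0.3)·-0.6525) / (2.7) = 1.5880
  x_2 = (2 - (3)·1.3037 - (2.1)·-0.6525) / (8.1) = -0.0668
  x_3 = (-2 - (3.4)·1.3037 - (3.6)·1.2914) / (8) = -1.3852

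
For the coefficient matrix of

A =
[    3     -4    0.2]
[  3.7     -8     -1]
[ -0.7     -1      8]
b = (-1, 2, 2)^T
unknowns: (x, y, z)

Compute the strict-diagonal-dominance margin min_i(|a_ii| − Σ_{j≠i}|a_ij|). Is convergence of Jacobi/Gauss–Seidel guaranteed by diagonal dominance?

row 1: |3| − (4+0.2) = -1.2
row 2: |-8| − (3.7+1) = 3.3
row 3: |8| − (0.7+1) = 6.3
minimum over rows = -1.2 → not strictly diagonally dominant

-1.2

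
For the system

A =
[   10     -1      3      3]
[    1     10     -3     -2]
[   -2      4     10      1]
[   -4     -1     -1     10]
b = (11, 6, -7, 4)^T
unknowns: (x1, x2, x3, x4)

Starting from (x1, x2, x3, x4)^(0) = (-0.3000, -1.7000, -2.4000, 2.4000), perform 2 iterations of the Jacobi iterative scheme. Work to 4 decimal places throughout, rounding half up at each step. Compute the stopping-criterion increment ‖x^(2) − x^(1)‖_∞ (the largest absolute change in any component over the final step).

0.9090

Iteration 1:
  x1 = (11 - (-1)·-1.7000 - (3)·-2.4000 - (3)·2.4000) / (10) = 0.9300
  x2 = (6 - (1)·-0.3000 - (-3)·-2.4000 - (-2)·2.4000) / (10) = 0.3900
  x3 = (-7 - (-2)·-0.3000 - (4)·-1.7000 - (1)·2.4000) / (10) = -0.3200
  x4 = (4 - (-4)·-0.3000 - (-1)·-1.7000 - (-1)·-2.4000) / (10) = -0.1300
Iteration 2:
  x1 = (11 - (-1)·0.3900 - (3)·-0.3200 - (3)·-0.1300) / (10) = 1.2740
  x2 = (6 - (1)·0.9300 - (-3)·-0.3200 - (-2)·-0.1300) / (10) = 0.3850
  x3 = (-7 - (-2)·0.9300 - (4)·0.3900 - (1)·-0.1300) / (10) = -0.6570
  x4 = (4 - (-4)·0.9300 - (-1)·0.3900 - (-1)·-0.3200) / (10) = 0.7790
Change: (0.3440, -0.0050, -0.3370, 0.9090) → max |·| = 0.9090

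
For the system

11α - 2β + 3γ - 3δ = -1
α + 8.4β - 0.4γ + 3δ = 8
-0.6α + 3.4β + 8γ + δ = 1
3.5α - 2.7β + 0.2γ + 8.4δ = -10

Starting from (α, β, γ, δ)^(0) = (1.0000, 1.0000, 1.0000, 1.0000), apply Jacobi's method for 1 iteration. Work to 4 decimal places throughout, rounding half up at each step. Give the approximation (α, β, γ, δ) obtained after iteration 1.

Iteration 1:
  α = (-1 - (-2)·1.0000 - (3)·1.0000 - (-3)·1.0000) / (11) = 0.0909
  β = (8 - (1)·1.0000 - (-0.4)·1.0000 - (3)·1.0000) / (8.4) = 0.5238
  γ = (1 - (-0.6)·1.0000 - (3.4)·1.0000 - (1)·1.0000) / (8) = -0.3500
  δ = (-10 - (3.5)·1.0000 - (-2.7)·1.0000 - (0.2)·1.0000) / (8.4) = -1.3095

(0.0909, 0.5238, -0.3500, -1.3095)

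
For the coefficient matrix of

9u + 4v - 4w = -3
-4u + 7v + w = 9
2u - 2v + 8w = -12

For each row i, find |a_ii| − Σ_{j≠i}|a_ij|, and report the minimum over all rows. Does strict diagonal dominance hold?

1

row 1: |9| − (4+4) = 1
row 2: |7| − (4+1) = 2
row 3: |8| − (2+2) = 4
minimum over rows = 1 → strictly diagonally dominant (convergence guaranteed)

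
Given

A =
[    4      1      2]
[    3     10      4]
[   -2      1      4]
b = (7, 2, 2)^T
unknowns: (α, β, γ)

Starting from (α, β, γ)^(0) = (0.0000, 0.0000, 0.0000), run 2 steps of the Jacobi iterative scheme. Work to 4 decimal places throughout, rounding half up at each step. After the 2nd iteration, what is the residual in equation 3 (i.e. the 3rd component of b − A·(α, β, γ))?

Iteration 1:
  α = (7 - (1)·0.0000 - (2)·0.0000) / (4) = 1.7500
  β = (2 - (3)·0.0000 - (4)·0.0000) / (10) = 0.2000
  γ = (2 - (-2)·0.0000 - (1)·0.0000) / (4) = 0.5000
Iteration 2:
  α = (7 - (1)·0.2000 - (2)·0.5000) / (4) = 1.4500
  β = (2 - (3)·1.7500 - (4)·0.5000) / (10) = -0.5250
  γ = (2 - (-2)·1.7500 - (1)·0.2000) / (4) = 1.3250
Residual b − A·x = (-0.9250, -2.4000, 0.1250)

0.1250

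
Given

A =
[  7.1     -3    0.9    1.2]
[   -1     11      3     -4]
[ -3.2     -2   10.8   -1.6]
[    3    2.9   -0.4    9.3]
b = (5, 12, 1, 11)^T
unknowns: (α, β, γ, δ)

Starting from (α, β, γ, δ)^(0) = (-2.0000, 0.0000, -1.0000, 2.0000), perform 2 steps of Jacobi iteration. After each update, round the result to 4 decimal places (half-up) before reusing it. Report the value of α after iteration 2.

1.2350

Iteration 1:
  α = (5 - (-3)·0.0000 - (0.9)·-1.0000 - (1.2)·2.0000) / (7.1) = 0.4930
  β = (12 - (-1)·-2.0000 - (3)·-1.0000 - (-4)·2.0000) / (11) = 1.9091
  γ = (1 - (-3.2)·-2.0000 - (-2)·0.0000 - (-1.6)·2.0000) / (10.8) = -0.2037
  δ = (11 - (3)·-2.0000 - (2.9)·0.0000 - (-0.4)·-1.0000) / (9.3) = 1.7849
Iteration 2:
  α = (5 - (-3)·1.9091 - (0.9)·-0.2037 - (1.2)·1.7849) / (7.1) = 1.2350
  β = (12 - (-1)·0.4930 - (3)·-0.2037 - (-4)·1.7849) / (11) = 1.8403
  γ = (1 - (-3.2)·0.4930 - (-2)·1.9091 - (-1.6)·1.7849) / (10.8) = 0.8566
  δ = (11 - (3)·0.4930 - (2.9)·1.9091 - (-0.4)·-0.2037) / (9.3) = 0.4197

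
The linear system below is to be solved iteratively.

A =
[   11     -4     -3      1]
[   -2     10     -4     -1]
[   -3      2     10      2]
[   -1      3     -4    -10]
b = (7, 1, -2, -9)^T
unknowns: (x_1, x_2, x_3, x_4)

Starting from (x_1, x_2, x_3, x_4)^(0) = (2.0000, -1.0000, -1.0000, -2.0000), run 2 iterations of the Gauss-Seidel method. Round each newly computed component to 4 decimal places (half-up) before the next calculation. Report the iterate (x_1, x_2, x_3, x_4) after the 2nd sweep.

Iteration 1:
  x_1 = (7 - (-4)·-1.0000 - (-3)·-1.0000 - (1)·-2.0000) / (11) = 0.1818
  x_2 = (1 - (-2)·0.1818 - (-4)·-1.0000 - (-1)·-2.0000) / (10) = -0.4636
  x_3 = (-2 - (-3)·0.1818 - (2)·-0.4636 - (2)·-2.0000) / (10) = 0.3473
  x_4 = (-9 - (-1)·0.1818 - (3)·-0.4636 - (-4)·0.3473) / (-10) = 0.6038
Iteration 2:
  x_1 = (7 - (-4)·-0.4636 - (-3)·0.3473 - (1)·0.6038) / (11) = 0.5076
  x_2 = (1 - (-2)·0.5076 - (-4)·0.3473 - (-1)·0.6038) / (10) = 0.4008
  x_3 = (-2 - (-3)·0.5076 - (2)·0.4008 - (2)·0.6038) / (10) = -0.2486
  x_4 = (-9 - (-1)·0.5076 - (3)·0.4008 - (-4)·-0.2486) / (-10) = 1.0689

(0.5076, 0.4008, -0.2486, 1.0689)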